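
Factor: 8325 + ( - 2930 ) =5395 = 5^1*13^1*83^1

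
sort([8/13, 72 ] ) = [ 8/13 , 72 ]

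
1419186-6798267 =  - 5379081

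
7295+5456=12751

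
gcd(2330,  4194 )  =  466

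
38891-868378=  - 829487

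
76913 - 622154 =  - 545241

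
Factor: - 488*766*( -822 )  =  2^5*3^1*61^1*137^1*383^1 = 307270176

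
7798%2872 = 2054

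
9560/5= 1912= 1912.00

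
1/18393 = 1/18393 = 0.00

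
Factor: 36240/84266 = 2^3*3^1*5^1*7^( - 1 ) * 13^( - 1 )*151^1*463^( - 1) = 18120/42133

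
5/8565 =1/1713 =0.00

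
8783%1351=677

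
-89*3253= - 289517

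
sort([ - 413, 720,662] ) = [ - 413, 662, 720]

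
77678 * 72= 5592816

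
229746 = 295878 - 66132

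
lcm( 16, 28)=112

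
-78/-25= 78/25= 3.12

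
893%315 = 263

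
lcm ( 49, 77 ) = 539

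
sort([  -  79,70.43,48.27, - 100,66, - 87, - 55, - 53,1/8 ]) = [- 100, - 87,-79,  -  55 , - 53, 1/8,48.27,66,70.43]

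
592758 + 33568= 626326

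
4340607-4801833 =- 461226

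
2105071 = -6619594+8724665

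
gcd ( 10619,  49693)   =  7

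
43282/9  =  43282/9 =4809.11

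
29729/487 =61  +  22/487 = 61.05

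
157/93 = 157/93  =  1.69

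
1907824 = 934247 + 973577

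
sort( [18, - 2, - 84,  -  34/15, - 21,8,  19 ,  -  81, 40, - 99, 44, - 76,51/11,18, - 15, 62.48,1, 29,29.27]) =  [ - 99,-84, - 81, - 76 , - 21, - 15 , - 34/15, - 2, 1,  51/11 , 8, 18,18,19,29, 29.27,40,44, 62.48]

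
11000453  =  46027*239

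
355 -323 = 32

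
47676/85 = 560+76/85  =  560.89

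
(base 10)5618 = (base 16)15f2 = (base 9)7632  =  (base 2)1010111110010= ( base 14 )2094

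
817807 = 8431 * 97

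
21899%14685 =7214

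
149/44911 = 149/44911=0.00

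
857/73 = 857/73 =11.74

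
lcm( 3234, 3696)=25872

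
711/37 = 711/37 = 19.22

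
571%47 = 7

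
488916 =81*6036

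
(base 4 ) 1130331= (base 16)173d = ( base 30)6I9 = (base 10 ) 5949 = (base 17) 139G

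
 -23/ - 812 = 23/812 =0.03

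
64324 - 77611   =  - 13287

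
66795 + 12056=78851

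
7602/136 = 3801/68 = 55.90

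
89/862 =89/862 = 0.10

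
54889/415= 132 + 109/415=132.26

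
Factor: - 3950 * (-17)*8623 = 579034450=2^1*5^2 * 17^1*79^1*8623^1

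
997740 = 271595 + 726145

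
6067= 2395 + 3672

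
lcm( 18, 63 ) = 126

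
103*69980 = 7207940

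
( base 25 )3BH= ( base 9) 2867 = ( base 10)2167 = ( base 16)877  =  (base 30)2c7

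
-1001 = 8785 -9786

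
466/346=1+60/173 = 1.35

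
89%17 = 4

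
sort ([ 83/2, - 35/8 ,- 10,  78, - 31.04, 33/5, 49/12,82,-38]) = [  -  38, - 31.04, - 10,- 35/8,  49/12,  33/5, 83/2, 78 , 82]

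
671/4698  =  671/4698 = 0.14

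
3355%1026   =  277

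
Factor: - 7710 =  - 2^1*3^1 * 5^1*257^1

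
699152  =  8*87394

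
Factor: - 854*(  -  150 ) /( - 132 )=  -  10675/11 = - 5^2 * 7^1*11^ ( - 1) * 61^1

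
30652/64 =7663/16=   478.94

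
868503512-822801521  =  45701991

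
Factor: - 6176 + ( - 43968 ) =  - 2^5*1567^1 = -50144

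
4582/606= 7 +170/303 = 7.56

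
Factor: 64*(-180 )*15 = -2^8*3^3*5^2  =  - 172800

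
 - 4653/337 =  - 4653/337  =  - 13.81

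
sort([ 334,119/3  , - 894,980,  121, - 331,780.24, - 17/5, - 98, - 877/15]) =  [ - 894, -331, - 98, - 877/15 ,-17/5, 119/3, 121, 334,780.24, 980 ]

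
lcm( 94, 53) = 4982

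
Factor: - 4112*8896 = -2^10*139^1*257^1 = - 36580352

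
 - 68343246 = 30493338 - 98836584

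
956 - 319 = 637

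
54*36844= 1989576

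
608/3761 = 608/3761 = 0.16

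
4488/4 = 1122 = 1122.00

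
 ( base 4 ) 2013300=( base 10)8688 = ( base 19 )1515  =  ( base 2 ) 10000111110000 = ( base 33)7W9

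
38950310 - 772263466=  - 733313156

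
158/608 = 79/304  =  0.26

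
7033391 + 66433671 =73467062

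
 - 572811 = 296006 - 868817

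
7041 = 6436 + 605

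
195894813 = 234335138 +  -38440325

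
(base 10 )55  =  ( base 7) 106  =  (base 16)37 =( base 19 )2h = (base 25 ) 25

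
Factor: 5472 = 2^5*3^2*19^1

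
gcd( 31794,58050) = 6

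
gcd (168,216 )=24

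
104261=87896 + 16365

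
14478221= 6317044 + 8161177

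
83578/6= 13929+2/3 = 13929.67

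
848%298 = 252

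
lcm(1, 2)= 2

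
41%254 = 41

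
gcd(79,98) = 1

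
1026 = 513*2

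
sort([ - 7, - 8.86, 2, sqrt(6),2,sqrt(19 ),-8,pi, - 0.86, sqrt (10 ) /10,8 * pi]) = [ - 8.86, - 8, - 7, -0.86, sqrt(10) /10, 2, 2, sqrt(6 ), pi, sqrt( 19), 8*pi]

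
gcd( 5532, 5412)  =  12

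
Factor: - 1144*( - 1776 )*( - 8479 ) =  -17227157376 = - 2^7*3^1* 11^1*13^1*37^1*61^1*139^1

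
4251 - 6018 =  - 1767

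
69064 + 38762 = 107826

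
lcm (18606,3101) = 18606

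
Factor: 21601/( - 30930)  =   - 2^(-1)*3^( - 1)*5^( - 1)*1031^( - 1)*21601^1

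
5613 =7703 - 2090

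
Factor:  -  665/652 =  - 2^( - 2)*5^1*7^1 * 19^1*163^( - 1 )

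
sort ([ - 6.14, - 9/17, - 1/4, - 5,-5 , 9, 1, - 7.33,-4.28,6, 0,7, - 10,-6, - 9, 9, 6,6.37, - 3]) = [-10,  -  9 , - 7.33 , - 6.14, - 6 , -5,- 5, - 4.28,-3,  -  9/17, - 1/4, 0, 1, 6 , 6 , 6.37, 7, 9, 9 ]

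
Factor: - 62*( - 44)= 2^3*11^1*31^1 = 2728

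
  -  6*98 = -588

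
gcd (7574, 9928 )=2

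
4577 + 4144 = 8721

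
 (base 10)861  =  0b1101011101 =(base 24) 1bl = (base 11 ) 713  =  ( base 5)11421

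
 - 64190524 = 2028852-66219376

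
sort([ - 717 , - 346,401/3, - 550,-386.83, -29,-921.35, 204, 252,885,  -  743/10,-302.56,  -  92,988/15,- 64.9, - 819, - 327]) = [ - 921.35, - 819,  -  717, - 550, - 386.83,-346,-327 , - 302.56, - 92, - 743/10,-64.9, - 29, 988/15, 401/3,204,252, 885]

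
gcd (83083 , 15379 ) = 91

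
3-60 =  - 57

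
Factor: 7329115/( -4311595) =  - 1465823/862319  =  -862319^( - 1)*1465823^1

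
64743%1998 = 807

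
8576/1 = 8576  =  8576.00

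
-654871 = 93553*( - 7)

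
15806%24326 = 15806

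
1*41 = 41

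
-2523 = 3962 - 6485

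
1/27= 1/27 = 0.04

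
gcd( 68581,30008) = 1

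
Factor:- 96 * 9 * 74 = -63936 = -2^6 * 3^3*37^1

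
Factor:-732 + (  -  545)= - 1277^1=- 1277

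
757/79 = 9 + 46/79 =9.58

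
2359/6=393+1/6 = 393.17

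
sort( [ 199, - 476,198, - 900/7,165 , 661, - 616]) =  [ - 616,  -  476, - 900/7, 165, 198, 199,661] 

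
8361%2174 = 1839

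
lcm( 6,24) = 24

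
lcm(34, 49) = 1666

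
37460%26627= 10833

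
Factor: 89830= 2^1 * 5^1*13^1*691^1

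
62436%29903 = 2630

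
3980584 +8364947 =12345531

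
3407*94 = 320258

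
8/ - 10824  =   - 1/1353 = -  0.00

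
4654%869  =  309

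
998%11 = 8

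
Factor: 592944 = 2^4*3^1*11^1*1123^1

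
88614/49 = 88614/49 = 1808.45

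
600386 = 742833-142447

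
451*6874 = 3100174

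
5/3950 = 1/790 = 0.00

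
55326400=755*73280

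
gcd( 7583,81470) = 1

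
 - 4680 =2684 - 7364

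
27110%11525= 4060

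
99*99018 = 9802782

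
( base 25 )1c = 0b100101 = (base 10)37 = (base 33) 14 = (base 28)19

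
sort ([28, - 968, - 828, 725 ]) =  [ - 968, - 828,  28, 725] 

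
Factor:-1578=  - 2^1 * 3^1*263^1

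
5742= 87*66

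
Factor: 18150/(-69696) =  - 2^ ( - 5) * 3^( - 1)*5^2  =  - 25/96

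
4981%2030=921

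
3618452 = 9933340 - 6314888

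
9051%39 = 3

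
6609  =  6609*1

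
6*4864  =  29184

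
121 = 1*121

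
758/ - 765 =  - 758/765 = - 0.99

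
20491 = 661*31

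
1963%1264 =699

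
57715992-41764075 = 15951917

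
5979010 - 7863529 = -1884519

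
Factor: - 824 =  - 2^3 * 103^1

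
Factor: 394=2^1*197^1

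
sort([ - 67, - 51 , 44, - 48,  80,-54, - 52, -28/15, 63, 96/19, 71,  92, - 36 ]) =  [ - 67, - 54, - 52,- 51,  -  48,-36, - 28/15, 96/19, 44,63,  71 , 80, 92] 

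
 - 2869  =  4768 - 7637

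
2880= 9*320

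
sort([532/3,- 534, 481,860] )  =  [ - 534, 532/3, 481,  860 ] 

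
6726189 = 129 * 52141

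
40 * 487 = 19480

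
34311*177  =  6073047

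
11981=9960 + 2021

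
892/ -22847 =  - 1+ 21955/22847 = -0.04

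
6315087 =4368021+1947066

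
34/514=17/257 = 0.07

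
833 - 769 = 64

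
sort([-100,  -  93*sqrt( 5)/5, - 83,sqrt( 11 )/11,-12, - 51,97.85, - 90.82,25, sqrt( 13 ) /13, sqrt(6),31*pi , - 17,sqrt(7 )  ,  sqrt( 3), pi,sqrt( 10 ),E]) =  [-100 , - 90.82, - 83, - 51, - 93*sqrt( 5 ) /5, - 17, - 12,sqrt( 13)/13,sqrt(11)/11,sqrt( 3 ), sqrt(6), sqrt( 7),  E,pi,sqrt(10) , 25,31 *pi,97.85 ]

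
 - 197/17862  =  -197/17862 = - 0.01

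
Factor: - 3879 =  -3^2*431^1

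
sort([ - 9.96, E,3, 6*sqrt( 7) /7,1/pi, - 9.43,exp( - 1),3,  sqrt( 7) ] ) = [ -9.96, - 9.43,1/pi,exp( - 1), 6*sqrt( 7) /7, sqrt( 7),E, 3 , 3 ] 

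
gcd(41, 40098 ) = 41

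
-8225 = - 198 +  - 8027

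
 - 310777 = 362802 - 673579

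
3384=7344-3960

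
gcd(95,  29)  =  1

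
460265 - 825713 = -365448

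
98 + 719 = 817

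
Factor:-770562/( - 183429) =2^1 * 13^1*37^1 * 229^(  -  1) = 962/229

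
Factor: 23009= 7^1*19^1*173^1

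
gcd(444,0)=444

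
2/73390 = 1/36695 = 0.00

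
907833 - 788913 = 118920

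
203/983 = 203/983 = 0.21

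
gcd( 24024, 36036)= 12012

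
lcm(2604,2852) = 59892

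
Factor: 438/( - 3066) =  - 7^( - 1 ) = - 1/7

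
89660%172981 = 89660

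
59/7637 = 59/7637 = 0.01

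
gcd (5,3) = 1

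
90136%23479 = 19699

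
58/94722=29/47361=   0.00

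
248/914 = 124/457 = 0.27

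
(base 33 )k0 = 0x294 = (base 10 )660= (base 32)KK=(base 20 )1d0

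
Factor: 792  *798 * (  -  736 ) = -2^9*3^3*7^1*11^1*19^1*23^1 = -465163776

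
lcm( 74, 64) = 2368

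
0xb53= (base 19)80B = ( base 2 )101101010011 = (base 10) 2899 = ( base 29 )3CS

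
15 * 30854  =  462810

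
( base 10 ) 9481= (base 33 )8NA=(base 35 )7PV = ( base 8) 22411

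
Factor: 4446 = 2^1*3^2*13^1*19^1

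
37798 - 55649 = -17851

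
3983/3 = 1327+2/3 = 1327.67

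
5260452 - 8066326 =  - 2805874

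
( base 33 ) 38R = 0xDE6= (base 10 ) 3558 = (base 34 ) 32M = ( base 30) 3SI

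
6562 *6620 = 43440440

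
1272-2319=-1047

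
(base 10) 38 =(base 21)1h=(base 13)2c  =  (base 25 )1D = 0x26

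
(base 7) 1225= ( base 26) hi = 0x1cc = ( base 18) 17a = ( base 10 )460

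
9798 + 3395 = 13193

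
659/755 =659/755 = 0.87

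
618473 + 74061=692534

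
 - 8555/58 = - 295/2 = -147.50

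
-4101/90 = - 1367/30 = -45.57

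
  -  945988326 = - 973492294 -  - 27503968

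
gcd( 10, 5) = 5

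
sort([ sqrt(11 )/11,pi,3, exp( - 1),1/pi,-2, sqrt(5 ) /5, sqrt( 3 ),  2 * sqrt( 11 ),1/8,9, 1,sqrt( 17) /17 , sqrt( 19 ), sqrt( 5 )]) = [-2 , 1/8, sqrt(17) /17,sqrt( 11)/11, 1/pi, exp( - 1 ), sqrt(5)/5,  1, sqrt(3),  sqrt( 5 ),  3, pi, sqrt( 19), 2*sqrt( 11), 9 ]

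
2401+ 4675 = 7076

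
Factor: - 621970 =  - 2^1*5^1*37^1*41^2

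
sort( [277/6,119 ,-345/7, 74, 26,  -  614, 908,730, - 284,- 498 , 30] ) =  [ - 614, - 498, - 284, - 345/7, 26, 30,277/6, 74,119,730, 908]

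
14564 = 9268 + 5296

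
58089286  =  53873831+4215455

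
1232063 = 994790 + 237273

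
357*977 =348789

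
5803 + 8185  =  13988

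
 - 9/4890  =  -1 + 1627/1630 = - 0.00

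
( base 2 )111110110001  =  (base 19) B28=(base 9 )5453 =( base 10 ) 4017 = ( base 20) a0h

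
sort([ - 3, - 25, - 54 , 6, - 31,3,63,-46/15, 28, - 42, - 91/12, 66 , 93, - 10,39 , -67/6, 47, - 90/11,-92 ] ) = [ - 92 ,- 54, - 42,-31, - 25, - 67/6, - 10  ,-90/11, - 91/12, - 46/15, - 3 , 3, 6,28, 39,  47,63,66,93]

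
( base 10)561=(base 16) 231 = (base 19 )1aa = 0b1000110001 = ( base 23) 119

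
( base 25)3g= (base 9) 111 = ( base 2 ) 1011011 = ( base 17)56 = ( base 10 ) 91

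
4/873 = 4/873 = 0.00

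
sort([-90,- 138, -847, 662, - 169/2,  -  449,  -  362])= [-847, - 449 , -362,-138,-90,- 169/2,662] 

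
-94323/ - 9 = 31441/3 = 10480.33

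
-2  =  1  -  3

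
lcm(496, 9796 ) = 39184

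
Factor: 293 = 293^1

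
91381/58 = 91381/58=1575.53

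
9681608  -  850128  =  8831480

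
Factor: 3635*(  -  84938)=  -308749630 = - 2^1*5^1*7^1*727^1*  6067^1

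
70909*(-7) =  - 496363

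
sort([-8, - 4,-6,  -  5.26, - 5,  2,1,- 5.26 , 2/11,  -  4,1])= [ - 8,-6,-5.26, - 5.26,  -  5,  -  4, - 4, 2/11, 1,  1,2] 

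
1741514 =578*3013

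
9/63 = 1/7 = 0.14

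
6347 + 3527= 9874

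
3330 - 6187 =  - 2857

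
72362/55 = 72362/55 = 1315.67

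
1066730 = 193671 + 873059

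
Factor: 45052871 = 257^1 * 175303^1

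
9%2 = 1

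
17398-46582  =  -29184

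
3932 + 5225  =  9157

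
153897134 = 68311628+85585506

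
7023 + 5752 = 12775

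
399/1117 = 399/1117 = 0.36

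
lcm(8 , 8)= 8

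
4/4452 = 1/1113=0.00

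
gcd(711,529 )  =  1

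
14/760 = 7/380= 0.02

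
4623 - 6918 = -2295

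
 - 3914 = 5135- 9049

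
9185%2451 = 1832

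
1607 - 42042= - 40435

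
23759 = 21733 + 2026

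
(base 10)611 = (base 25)OB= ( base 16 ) 263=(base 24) 11B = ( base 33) IH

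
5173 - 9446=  - 4273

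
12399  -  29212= - 16813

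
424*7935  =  3364440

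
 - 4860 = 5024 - 9884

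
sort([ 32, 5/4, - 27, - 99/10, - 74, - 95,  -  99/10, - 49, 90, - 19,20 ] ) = [-95 , - 74, - 49, - 27, - 19, - 99/10, - 99/10, 5/4, 20, 32, 90 ] 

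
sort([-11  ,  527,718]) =[ - 11, 527, 718]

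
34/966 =17/483= 0.04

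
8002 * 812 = 6497624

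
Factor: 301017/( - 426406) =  - 2^( - 1)*3^1*19^1*5281^1* 213203^ ( - 1)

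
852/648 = 71/54 = 1.31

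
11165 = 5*2233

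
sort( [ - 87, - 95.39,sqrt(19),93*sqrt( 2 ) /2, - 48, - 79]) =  [ - 95.39,  -  87, - 79, - 48, sqrt( 19) , 93*sqrt( 2)/2 ] 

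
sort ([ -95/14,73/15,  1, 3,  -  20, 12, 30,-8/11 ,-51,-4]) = [ - 51, - 20, - 95/14, - 4,-8/11, 1,3,73/15 , 12 , 30]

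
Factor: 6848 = 2^6*107^1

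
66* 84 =5544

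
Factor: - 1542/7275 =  - 514/2425 = -  2^1 * 5^ ( - 2)*97^( - 1)*257^1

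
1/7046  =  1/7046  =  0.00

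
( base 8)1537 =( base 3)1011222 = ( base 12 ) 5BB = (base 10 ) 863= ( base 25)19d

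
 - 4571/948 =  - 5 + 169/948 =-  4.82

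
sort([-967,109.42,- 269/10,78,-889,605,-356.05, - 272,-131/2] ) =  [-967, - 889, - 356.05,-272, - 131/2,-269/10, 78 , 109.42, 605]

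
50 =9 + 41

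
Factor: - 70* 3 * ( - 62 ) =2^2 * 3^1*5^1*7^1*31^1 = 13020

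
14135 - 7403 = 6732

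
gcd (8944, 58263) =1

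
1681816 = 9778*172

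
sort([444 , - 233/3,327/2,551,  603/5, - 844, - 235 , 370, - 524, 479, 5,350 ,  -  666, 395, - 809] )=[ - 844, - 809, - 666 , - 524,-235, - 233/3,5,603/5,327/2,350,370, 395, 444, 479,551 ] 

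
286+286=572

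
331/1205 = 331/1205 = 0.27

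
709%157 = 81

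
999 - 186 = 813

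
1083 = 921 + 162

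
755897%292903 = 170091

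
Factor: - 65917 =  - 29^1*2273^1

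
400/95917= 400/95917 = 0.00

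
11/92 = 11/92 = 0.12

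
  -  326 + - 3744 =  - 4070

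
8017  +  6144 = 14161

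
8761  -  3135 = 5626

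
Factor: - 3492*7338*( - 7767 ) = 199023907032 = 2^3 * 3^5*97^1 * 863^1*1223^1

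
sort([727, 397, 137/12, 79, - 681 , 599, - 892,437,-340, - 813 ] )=[-892,-813 , - 681, - 340, 137/12, 79, 397,437, 599,727] 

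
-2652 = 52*( - 51) 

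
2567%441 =362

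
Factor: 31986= 2^1 * 3^2*1777^1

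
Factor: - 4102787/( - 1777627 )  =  13^1*71^ (-1)*25037^( -1)*315599^1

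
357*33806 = 12068742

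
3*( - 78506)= -235518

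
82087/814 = 100+687/814 = 100.84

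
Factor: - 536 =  - 2^3*67^1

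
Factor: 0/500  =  0=0^1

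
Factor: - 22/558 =-3^(-2 )*11^1*31^( - 1 ) = - 11/279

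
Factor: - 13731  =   - 3^1 * 23^1*199^1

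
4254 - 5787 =- 1533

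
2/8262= 1/4131=   0.00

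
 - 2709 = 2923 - 5632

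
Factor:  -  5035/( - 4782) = 2^( - 1)*3^(-1) * 5^1*19^1*53^1*797^( - 1 ) 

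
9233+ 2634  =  11867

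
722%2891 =722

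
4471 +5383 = 9854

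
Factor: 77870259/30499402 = 2^( - 1) * 3^2*439^1*19709^1*15249701^( - 1 )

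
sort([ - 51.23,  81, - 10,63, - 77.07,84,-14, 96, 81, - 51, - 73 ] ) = [ - 77.07, - 73, - 51.23, - 51, - 14, - 10,63,  81,  81, 84, 96]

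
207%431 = 207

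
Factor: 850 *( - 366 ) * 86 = - 2^3*3^1*5^2 * 17^1 * 43^1 * 61^1 = -  26754600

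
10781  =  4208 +6573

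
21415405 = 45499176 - 24083771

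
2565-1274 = 1291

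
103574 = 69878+33696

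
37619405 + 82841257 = 120460662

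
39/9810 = 13/3270 = 0.00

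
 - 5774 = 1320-7094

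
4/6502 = 2/3251= 0.00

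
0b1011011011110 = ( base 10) 5854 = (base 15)1b04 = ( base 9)8024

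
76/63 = 1 + 13/63 = 1.21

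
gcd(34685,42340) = 5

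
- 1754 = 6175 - 7929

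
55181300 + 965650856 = 1020832156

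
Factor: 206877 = 3^1 * 11^1*6269^1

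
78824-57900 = 20924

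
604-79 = 525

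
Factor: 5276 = 2^2*1319^1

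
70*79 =5530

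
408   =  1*408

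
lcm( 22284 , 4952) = 44568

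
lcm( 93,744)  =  744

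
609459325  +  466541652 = 1076000977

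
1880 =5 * 376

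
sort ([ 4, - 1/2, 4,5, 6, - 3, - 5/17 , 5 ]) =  [ - 3, - 1/2, - 5/17,4,  4,5,5, 6]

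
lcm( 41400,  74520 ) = 372600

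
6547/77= 6547/77=85.03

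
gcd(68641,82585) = 83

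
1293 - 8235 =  - 6942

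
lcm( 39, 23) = 897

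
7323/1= 7323  =  7323.00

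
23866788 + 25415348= 49282136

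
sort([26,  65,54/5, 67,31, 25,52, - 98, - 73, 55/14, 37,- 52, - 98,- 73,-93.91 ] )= [ - 98, - 98, - 93.91, - 73,-73,-52 , 55/14, 54/5, 25, 26, 31, 37 , 52, 65,67]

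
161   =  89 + 72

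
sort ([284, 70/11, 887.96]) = [70/11 , 284,887.96] 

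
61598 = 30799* 2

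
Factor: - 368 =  -2^4 * 23^1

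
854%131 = 68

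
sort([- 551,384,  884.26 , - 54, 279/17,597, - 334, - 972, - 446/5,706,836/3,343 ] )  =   [ - 972, - 551, - 334, - 446/5, - 54,279/17, 836/3,343,384,  597,706, 884.26]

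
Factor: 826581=3^1*7^2*5623^1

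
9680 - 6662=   3018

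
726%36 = 6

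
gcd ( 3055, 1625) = 65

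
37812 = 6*6302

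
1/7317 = 1/7317 = 0.00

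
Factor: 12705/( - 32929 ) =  - 3^1*5^1*7^1* 11^2*13^( - 1)*17^( - 1)  *149^ (-1)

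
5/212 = 5/212 = 0.02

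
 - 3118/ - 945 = 3+283/945 =3.30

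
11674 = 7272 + 4402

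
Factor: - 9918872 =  - 2^3*89^1*13931^1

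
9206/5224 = 4603/2612=1.76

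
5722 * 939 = 5372958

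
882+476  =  1358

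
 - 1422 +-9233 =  - 10655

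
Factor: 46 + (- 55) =-3^2 =- 9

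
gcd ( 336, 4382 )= 14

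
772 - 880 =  - 108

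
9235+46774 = 56009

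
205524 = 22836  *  9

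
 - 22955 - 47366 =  - 70321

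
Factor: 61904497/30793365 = 3^ (  -  4 )*5^( - 1 )*17^1*  139^( - 1)*547^( - 1 )*3641441^1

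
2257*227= 512339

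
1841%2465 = 1841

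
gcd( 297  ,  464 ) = 1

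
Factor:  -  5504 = -2^7  *43^1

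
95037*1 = 95037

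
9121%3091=2939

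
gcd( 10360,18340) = 140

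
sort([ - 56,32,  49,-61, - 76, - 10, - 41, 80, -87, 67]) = [ - 87, - 76, - 61, - 56, - 41, - 10, 32,49, 67, 80 ] 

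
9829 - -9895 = 19724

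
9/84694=9/84694= 0.00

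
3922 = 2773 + 1149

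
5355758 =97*55214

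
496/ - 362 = -248/181= - 1.37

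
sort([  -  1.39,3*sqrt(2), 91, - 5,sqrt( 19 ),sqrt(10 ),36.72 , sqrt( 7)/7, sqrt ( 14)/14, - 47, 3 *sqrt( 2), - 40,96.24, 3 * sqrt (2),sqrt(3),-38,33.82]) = [ - 47, - 40, - 38, - 5 , - 1.39,sqrt( 14 )/14,sqrt(7)/7,sqrt( 3 ),sqrt(10 ),3*sqrt(2 ),3 * sqrt( 2 ), 3*sqrt(2),sqrt(19),33.82, 36.72,91,96.24]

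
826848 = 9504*87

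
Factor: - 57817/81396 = - 179/252 = - 2^( - 2)*3^ ( - 2)  *7^( - 1) * 179^1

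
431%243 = 188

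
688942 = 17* 40526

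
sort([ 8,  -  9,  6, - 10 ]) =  [-10, - 9, 6, 8 ]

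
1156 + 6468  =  7624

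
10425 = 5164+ 5261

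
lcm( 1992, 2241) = 17928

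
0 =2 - 2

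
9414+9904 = 19318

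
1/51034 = 1/51034 = 0.00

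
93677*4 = 374708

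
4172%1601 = 970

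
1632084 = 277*5892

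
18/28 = 9/14  =  0.64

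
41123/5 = 41123/5 = 8224.60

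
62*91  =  5642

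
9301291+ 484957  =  9786248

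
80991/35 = 2314+1/35=2314.03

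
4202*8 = 33616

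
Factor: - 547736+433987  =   - 113749^1=-113749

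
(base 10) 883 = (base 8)1563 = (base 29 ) 11d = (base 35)p8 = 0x373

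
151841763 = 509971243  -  358129480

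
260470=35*7442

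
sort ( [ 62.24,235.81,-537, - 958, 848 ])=[ - 958, - 537, 62.24, 235.81 , 848 ] 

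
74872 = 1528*49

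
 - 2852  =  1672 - 4524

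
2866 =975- - 1891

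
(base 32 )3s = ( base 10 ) 124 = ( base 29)48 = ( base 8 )174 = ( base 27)4G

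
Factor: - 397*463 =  - 183811 = - 397^1*463^1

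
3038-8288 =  - 5250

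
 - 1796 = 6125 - 7921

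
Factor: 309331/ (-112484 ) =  - 2^( - 2 )*11^1 = - 11/4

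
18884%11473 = 7411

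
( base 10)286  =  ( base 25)BB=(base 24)BM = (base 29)9P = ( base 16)11e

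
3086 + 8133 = 11219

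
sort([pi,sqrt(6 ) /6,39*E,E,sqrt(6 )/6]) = [ sqrt( 6 )/6,sqrt (6 )/6,E, pi, 39 * E]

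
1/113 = 1/113 = 0.01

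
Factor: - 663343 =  -23^1*151^1*191^1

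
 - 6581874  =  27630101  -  34211975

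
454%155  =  144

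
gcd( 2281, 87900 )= 1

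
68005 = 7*9715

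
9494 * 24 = 227856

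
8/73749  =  8/73749= 0.00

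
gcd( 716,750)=2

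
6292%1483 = 360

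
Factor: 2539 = 2539^1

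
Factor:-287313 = -3^1*13^1 *53^1*139^1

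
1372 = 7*196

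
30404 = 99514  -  69110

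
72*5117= 368424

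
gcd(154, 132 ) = 22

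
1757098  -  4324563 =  - 2567465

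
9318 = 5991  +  3327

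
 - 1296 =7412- 8708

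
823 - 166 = 657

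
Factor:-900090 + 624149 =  - 275941^1 = - 275941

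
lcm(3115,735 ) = 65415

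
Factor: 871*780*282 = 2^3 * 3^2*5^1*13^2*47^1*67^1 = 191585160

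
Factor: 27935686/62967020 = 2^(  -  1) * 5^( - 1 ) * 2417^1* 5779^1 * 3148351^(-1) = 13967843/31483510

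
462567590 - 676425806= - 213858216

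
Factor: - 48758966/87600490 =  - 5^ ( - 1 )*17^( - 1) * 67^( - 1 )*71^1*7691^(- 1)*343373^1 = - 24379483/43800245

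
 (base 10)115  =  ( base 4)1303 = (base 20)5f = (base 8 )163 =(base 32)3j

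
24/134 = 12/67 = 0.18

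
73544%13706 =5014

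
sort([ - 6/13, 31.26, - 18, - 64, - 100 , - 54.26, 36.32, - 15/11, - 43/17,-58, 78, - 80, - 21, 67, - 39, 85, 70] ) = [ - 100, - 80, - 64, - 58, - 54.26, - 39, - 21,-18, - 43/17, - 15/11,-6/13 , 31.26, 36.32,67, 70, 78,85] 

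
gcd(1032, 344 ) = 344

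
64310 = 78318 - 14008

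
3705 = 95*39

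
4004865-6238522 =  - 2233657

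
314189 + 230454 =544643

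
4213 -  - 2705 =6918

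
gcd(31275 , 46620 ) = 45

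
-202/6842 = -101/3421 = -0.03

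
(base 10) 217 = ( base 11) 188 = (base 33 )6J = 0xd9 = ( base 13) 139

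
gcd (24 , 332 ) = 4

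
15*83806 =1257090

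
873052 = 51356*17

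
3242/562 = 1621/281 = 5.77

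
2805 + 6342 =9147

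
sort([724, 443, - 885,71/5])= [  -  885,71/5,443,724]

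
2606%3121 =2606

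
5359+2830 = 8189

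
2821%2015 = 806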